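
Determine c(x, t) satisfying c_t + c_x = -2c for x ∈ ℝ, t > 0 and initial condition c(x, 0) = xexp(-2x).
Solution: Substitute c = exp(-2x)u, i.e. u = exp(2x)c.
By the product rule, c_x = exp(-2x)(u_x - 2u), c_t = exp(-2x)u_t.
Substituting into the PDE and dividing by exp(-2x): u_t + (u_x - 2u) = -2u.
The lower-order terms cancel, leaving the standard advection equation u_t + u_x = 0.
Initial data for u: u(x,0) = exp(2x)c(x,0) = x.
Solve for u:
  By method of characteristics (waves move right with speed 1):
  Along characteristics x - t = const, u is constant, so u(x,t) = f(x - t) with f = u(·, 0).
Hence u(x,t) = -t + x.
Transform back: c(x,t) = exp(-2x)u(x,t).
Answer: c(x, t) = -texp(-2x) + xexp(-2x)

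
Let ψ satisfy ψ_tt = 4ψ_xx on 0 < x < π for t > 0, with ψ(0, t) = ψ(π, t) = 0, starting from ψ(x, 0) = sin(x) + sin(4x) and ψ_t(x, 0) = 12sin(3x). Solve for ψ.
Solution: Using separation of variables ψ = X(x)T(t):
Eigenfunctions: sin(nx), n = 1, 2, 3, ...
General solution: ψ(x, t) = Σ [A_n cos(2n t) + B_n sin(2n t)] sin(nx)
From ψ(x,0) = sin(x) + sin(4x): A_1=1, A_4=1. From ψ_t(x,0) = 12sin(3x), using ψ_t(x,0) = Σ ω_n B_n sin(nx) with ω_n = 2n: B_3 = 12/6 = 2.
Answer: ψ(x, t) = 2sin(6t)sin(3x) + sin(x)cos(2t) + sin(4x)cos(8t)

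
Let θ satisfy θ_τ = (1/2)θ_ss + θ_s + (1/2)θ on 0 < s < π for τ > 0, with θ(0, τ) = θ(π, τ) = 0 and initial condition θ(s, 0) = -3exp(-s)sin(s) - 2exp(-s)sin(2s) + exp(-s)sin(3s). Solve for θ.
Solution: Substitute θ = exp(-s)u, i.e. u = exp(s)θ.
By the product rule, θ_s = exp(-s)(u_s - u), θ_ss = exp(-s)(u_ss - 2u_s + u), θ_τ = exp(-s)u_τ.
Substituting into the PDE and dividing by exp(-s): u_τ = (1/2)(u_ss - 2u_s + u) + (u_s - u) + (1/2)u.
The lower-order terms cancel, leaving the standard heat equation u_τ = (1/2)u_ss.
Initial data for u: u(s,0) = exp(s)θ(s,0) = -3sin(s) - 2sin(2s) + sin(3s). The boundary conditions carry over: u(0,τ) = u(π,τ) = 0.
Solve for u:
  Using separation of variables u = X(s)G(τ):
  Eigenfunctions: sin(ns), n = 1, 2, 3, ...
  General solution: u(s, τ) = Σ c_n sin(ns) exp(-n² τ/2)
  Matching u(s,0) = -3sin(s) - 2sin(2s) + sin(3s) term by term: c_1=-3, c_2=-2, c_3=1.
Hence u(s,τ) = -2exp(-2τ)sin(2s) - 3exp(-τ/2)sin(s) + exp(-9τ/2)sin(3s).
Transform back: θ(s,τ) = exp(-s)u(s,τ).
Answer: θ(s, τ) = -2exp(-s)exp(-2τ)sin(2s) - 3exp(-s)exp(-τ/2)sin(s) + exp(-s)exp(-9τ/2)sin(3s)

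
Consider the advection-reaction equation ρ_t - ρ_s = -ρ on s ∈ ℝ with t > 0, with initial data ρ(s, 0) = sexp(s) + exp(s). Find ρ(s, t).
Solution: Substitute ρ = exp(s)u, i.e. u = exp(-s)ρ.
By the product rule, ρ_s = exp(s)(u_s + u), ρ_t = exp(s)u_t.
Substituting into the PDE and dividing by exp(s): u_t - (u_s + u) = -u.
The lower-order terms cancel, leaving the standard advection equation u_t - u_s = 0.
Initial data for u: u(s,0) = exp(-s)ρ(s,0) = s + 1.
Solve for u:
  By method of characteristics (waves move left with speed 1):
  Along characteristics s + t = const, u is constant, so u(s,t) = f(s + t) with f = u(·, 0).
Hence u(s,t) = s + t + 1.
Transform back: ρ(s,t) = exp(s)u(s,t).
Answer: ρ(s, t) = sexp(s) + texp(s) + exp(s)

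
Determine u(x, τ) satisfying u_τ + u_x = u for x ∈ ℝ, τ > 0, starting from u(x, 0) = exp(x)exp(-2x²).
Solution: Substitute u = exp(x)w.
Then u_x = exp(x)(w_x + w), u_τ = exp(x)w_τ; substituting and dividing by exp(x), the lower-order terms cancel: w_τ + w_x = 0 (standard advection equation).
Data for w: w(x,0) = exp(-x)u(x,0) = exp(-2x²).
By characteristics (dx/dτ = 1), w(x,τ) = f(x - τ) with f = w(·, 0).
So w(x,τ) = exp(-2(x - τ)²), and u(x,τ) = exp(x)w(x,τ).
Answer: u(x, τ) = exp(x)exp(-2(x - τ)²)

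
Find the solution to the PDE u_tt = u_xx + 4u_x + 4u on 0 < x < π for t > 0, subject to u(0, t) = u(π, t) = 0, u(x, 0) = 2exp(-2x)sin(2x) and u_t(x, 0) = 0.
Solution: Substitute u = exp(-2x)w.
Then u_x = exp(-2x)(w_x - 2w), u_xx = exp(-2x)(w_xx - 4w_x + 4w), u_tt = exp(-2x)w_tt; substituting and dividing by exp(-2x), the lower-order terms cancel: w_tt = w_xx (standard wave equation).
Data for w: w(x,0) = exp(2x)u(x,0) = 2sin(2x); w_t(x,0) = exp(2x)u_t(x,0) = 0. The boundary conditions carry over: w(0,t) = w(π,t) = 0.
Separating variables: w = Σ [A_n cos(ω_n t) + B_n sin(ω_n t)] sin(nx), ω_n = n. From ICs: A_2=2.
So w(x,t) = 2sin(2x)cos(2t), and u(x,t) = exp(-2x)w(x,t).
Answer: u(x, t) = 2exp(-2x)sin(2x)cos(2t)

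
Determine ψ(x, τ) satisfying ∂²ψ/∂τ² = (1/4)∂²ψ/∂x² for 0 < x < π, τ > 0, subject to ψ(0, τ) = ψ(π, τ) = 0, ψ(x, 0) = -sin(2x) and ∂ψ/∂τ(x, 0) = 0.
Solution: Using separation of variables ψ = X(x)T(τ):
Eigenfunctions: sin(nx), n = 1, 2, 3, ...
General solution: ψ(x, τ) = Σ [A_n cos(n τ/2) + B_n sin(n τ/2)] sin(nx)
From ψ(x,0) = -sin(2x): A_2=-1. From ψ_τ(x,0) = 0: all B_n = 0.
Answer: ψ(x, τ) = -sin(2x)cos(τ)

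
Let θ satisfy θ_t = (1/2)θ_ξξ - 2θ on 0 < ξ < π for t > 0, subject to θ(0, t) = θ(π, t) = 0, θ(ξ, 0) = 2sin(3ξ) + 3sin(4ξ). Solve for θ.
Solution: Substitute θ = exp(-2t)u, i.e. u = exp(2t)θ.
By the product rule, θ_t = exp(-2t)(u_t - 2u), θ_ξξ = exp(-2t)u_ξξ.
Substituting into the PDE and dividing by exp(-2t): u_t - 2u = (1/2)u_ξξ - 2u.
The lower-order terms cancel, leaving the standard heat equation u_t = (1/2)u_ξξ.
Initial data for u: u(ξ,0) = θ(ξ,0) = 2sin(3ξ) + 3sin(4ξ). The boundary conditions carry over: u(0,t) = u(π,t) = 0.
Solve for u:
  Using separation of variables u = X(ξ)G(t):
  Eigenfunctions: sin(nξ), n = 1, 2, 3, ...
  General solution: u(ξ, t) = Σ c_n sin(nξ) exp(-n² t/2)
  Matching u(ξ,0) = 2sin(3ξ) + 3sin(4ξ) term by term: c_3=2, c_4=3.
Hence u(ξ,t) = 3exp(-8t)sin(4ξ) + 2exp(-9t/2)sin(3ξ).
Transform back: θ(ξ,t) = exp(-2t)u(ξ,t).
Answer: θ(ξ, t) = 3exp(-10t)sin(4ξ) + 2exp(-13t/2)sin(3ξ)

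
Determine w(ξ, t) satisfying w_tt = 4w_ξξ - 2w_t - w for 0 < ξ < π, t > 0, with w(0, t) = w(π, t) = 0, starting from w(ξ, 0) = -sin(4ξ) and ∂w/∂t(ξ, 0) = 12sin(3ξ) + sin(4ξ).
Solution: Substitute w = exp(-t)u.
Then w_t = exp(-t)(u_t - u), w_tt = exp(-t)(u_tt - 2u_t + u), w_ξξ = exp(-t)u_ξξ; substituting and dividing by exp(-t), the lower-order terms cancel: u_tt = 4u_ξξ (standard wave equation).
Data for u: u(ξ,0) = w(ξ,0) = -sin(4ξ); u_t(ξ,0) = w_t(ξ,0) + w(ξ,0) = 12sin(3ξ). The boundary conditions carry over: u(0,t) = u(π,t) = 0.
Separating variables: u = Σ [A_n cos(ω_n t) + B_n sin(ω_n t)] sin(nξ), ω_n = 2n. From ICs (B_n = velocity coefficient / ω_n): A_4=-1, B_3=2.
So u(ξ,t) = 2sin(6t)sin(3ξ) - sin(4ξ)cos(8t), and w(ξ,t) = exp(-t)u(ξ,t).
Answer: w(ξ, t) = 2exp(-t)sin(6t)sin(3ξ) - exp(-t)sin(4ξ)cos(8t)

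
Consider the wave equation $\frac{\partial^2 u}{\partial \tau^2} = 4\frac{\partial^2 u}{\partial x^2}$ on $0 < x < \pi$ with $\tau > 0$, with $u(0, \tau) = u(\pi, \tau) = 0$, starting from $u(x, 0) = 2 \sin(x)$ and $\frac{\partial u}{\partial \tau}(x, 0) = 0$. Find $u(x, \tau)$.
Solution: Separating variables: $u = \sum [A_n \cos(\omega_n \tau) + B_n \sin(\omega_n \tau)] \sin(nx)$, $\omega_n = 2n$. From ICs: $A_1=2$.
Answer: $u(x, \tau) = 2 \sin(x) \cos(2 \tau)$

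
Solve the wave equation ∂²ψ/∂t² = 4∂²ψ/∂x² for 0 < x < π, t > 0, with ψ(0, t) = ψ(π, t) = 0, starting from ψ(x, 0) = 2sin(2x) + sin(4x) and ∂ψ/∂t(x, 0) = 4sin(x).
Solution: Using separation of variables ψ = X(x)T(t):
Eigenfunctions: sin(nx), n = 1, 2, 3, ...
General solution: ψ(x, t) = Σ [A_n cos(2n t) + B_n sin(2n t)] sin(nx)
From ψ(x,0) = 2sin(2x) + sin(4x): A_2=2, A_4=1. From ψ_t(x,0) = 4sin(x), using ψ_t(x,0) = Σ ω_n B_n sin(nx) with ω_n = 2n: B_1 = 4/2 = 2.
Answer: ψ(x, t) = 2sin(2t)sin(x) + 2sin(2x)cos(4t) + sin(4x)cos(8t)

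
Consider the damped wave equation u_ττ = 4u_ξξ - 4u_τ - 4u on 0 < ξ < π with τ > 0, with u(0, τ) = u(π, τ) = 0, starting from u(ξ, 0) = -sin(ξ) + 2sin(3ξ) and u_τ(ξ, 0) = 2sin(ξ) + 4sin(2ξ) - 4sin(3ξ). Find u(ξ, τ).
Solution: Substitute u = exp(-2τ)w, i.e. w = exp(2τ)u.
By the product rule, u_τ = exp(-2τ)(w_τ - 2w), u_ττ = exp(-2τ)(w_ττ - 4w_τ + 4w), u_ξξ = exp(-2τ)w_ξξ.
Substituting into the PDE and dividing by exp(-2τ): w_ττ - 4w_τ + 4w = 4w_ξξ - 4(w_τ - 2w) - 4w.
The lower-order terms cancel, leaving the standard wave equation w_ττ = 4w_ξξ.
Initial data for w: w(ξ,0) = u(ξ,0) = -sin(ξ) + 2sin(3ξ); w_τ(ξ,0) = u_τ(ξ,0) + 2u(ξ,0) = 4sin(2ξ). The boundary conditions carry over: w(0,τ) = w(π,τ) = 0.
Solve for w:
  Using separation of variables w = X(ξ)T(τ):
  Eigenfunctions: sin(nξ), n = 1, 2, 3, ...
  General solution: w(ξ, τ) = Σ [A_n cos(2n τ) + B_n sin(2n τ)] sin(nξ)
  From w(ξ,0) = -sin(ξ) + 2sin(3ξ): A_1=-1, A_3=2. From w_τ(ξ,0) = 4sin(2ξ), using w_τ(ξ,0) = Σ ω_n B_n sin(nξ) with ω_n = 2n: B_2 = 4/4 = 1.
Hence w(ξ,τ) = -sin(ξ)cos(2τ) + sin(2ξ)sin(4τ) + 2sin(3ξ)cos(6τ).
Transform back: u(ξ,τ) = exp(-2τ)w(ξ,τ).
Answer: u(ξ, τ) = -exp(-2τ)sin(ξ)cos(2τ) + exp(-2τ)sin(2ξ)sin(4τ) + 2exp(-2τ)sin(3ξ)cos(6τ)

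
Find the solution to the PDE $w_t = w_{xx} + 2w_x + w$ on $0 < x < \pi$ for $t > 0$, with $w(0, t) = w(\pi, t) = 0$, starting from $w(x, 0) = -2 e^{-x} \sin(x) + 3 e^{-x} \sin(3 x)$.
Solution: Substitute $w = e^{-x}u$.
Then $w_x = e^{-x}(u_x - u)$, $w_{xx} = e^{-x}(u_{xx} - 2u_x + u)$, $w_t = e^{-x}u_t$; substituting and dividing by $e^{-x}$, the lower-order terms cancel: $u_t = u_{xx}$ (standard heat equation).
Data for $u$: $u(x,0) = e^{x}w(x,0) = -2 \sin(x) + 3 \sin(3 x)$. The boundary conditions carry over: $u(0,t) = u(\pi,t) = 0$.
Separating variables: $u = \sum c_n e^{-n^2t} \sin(nx)$. From $u(x,0) = -2 \sin(x) + 3 \sin(3 x)$: $c_1=-2, c_3=3$.
So $u(x,t) = -2 e^{-t} \sin(x) + 3 e^{-9 t} \sin(3 x)$, and $w(x,t) = e^{-x}u(x,t)$.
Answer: $w(x, t) = -2 e^{-t} e^{-x} \sin(x) + 3 e^{-9 t} e^{-x} \sin(3 x)$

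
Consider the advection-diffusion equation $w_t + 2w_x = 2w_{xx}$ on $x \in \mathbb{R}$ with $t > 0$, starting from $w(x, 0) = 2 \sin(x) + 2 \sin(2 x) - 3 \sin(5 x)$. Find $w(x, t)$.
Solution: Moving frame: $\eta = x - 2t$, $\sigma = t$, $w = u(\eta,\sigma)$, so $w_t = u_{\sigma} - 2u_{\eta}$ and $w_{xx} = u_{\eta\eta}$.
Hence $w_t + 2w_x = u_{\sigma}$ and the PDE becomes the heat equation $u_{\sigma} = 2u_{\eta\eta}$ on $\eta \in \mathbb{R}$.
Initial data: $u(\eta,0) = w(\eta,0) = 2 \sin(\eta) + 2 \sin(2 \eta) - 3 \sin(5 \eta)$. Each mode $\sin(n\eta)$ decays as $e^{-2n^2\sigma}$ on $\mathbb{R}$, so $u(\eta,\sigma) = \sum c_n e^{-2n^2\sigma} \sin(n\eta)$ with $c_1=2, c_2=2, c_5=-3$: $u(\eta,\sigma) = 2 e^{-2 \sigma} \sin(\eta) + 2 e^{-8 \sigma} \sin(2 \eta) - 3 e^{-50 \sigma} \sin(5 \eta)$.
Substituting back: $w(x,t) = u(x - 2t, t)$.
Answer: $w(x, t) = -2 e^{-2 t} \sin(2 t - x) - 2 e^{-8 t} \sin(4 t - 2 x) + 3 e^{-50 t} \sin(10 t - 5 x)$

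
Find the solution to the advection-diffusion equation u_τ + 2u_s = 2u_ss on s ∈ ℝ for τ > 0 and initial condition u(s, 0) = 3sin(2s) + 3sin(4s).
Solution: Change to a moving frame: let η = s - 2τ, σ = τ and write u(s,τ) = w(η,σ).
By the chain rule u_τ = w_σ - 2w_η, u_s = w_η, u_ss = w_ηη.
Then u_τ + 2u_s = w_σ: the advection term cancels and the PDE becomes the heat equation w_σ = 2w_ηη on η ∈ ℝ.
Initial data: w(η,0) = u(η,0) = 3sin(2η) + 3sin(4η).
On η ∈ ℝ each mode satisfies (sin(nη))″ = -n² sin(nη), so exp(-2n²σ) sin(nη) solves the heat equation; by superposition w(η,σ) = Σ c_n exp(-2n²σ) sin(nη).
Reading off the coefficients: c_2=3, c_4=3, so w(η,σ) = 3exp(-8σ)sin(2η) + 3exp(-32σ)sin(4η).
Substituting back η = s - 2τ, σ = τ: u(s,τ) = w(s - 2τ, τ).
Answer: u(s, τ) = 3exp(-8τ)sin(2s - 4τ) + 3exp(-32τ)sin(4s - 8τ)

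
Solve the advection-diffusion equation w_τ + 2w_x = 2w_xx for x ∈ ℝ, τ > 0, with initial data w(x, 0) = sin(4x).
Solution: Moving frame: η = x - 2τ, σ = τ, w = u(η,σ), so w_τ = u_σ - 2u_η and w_xx = u_ηη.
Hence w_τ + 2w_x = u_σ and the PDE becomes the heat equation u_σ = 2u_ηη on η ∈ ℝ.
Initial data: u(η,0) = w(η,0) = sin(4η). Each mode sin(nη) decays as exp(-2n²σ) on ℝ, so u(η,σ) = Σ c_n exp(-2n²σ) sin(nη) with c_4=1: u(η,σ) = exp(-32σ)sin(4η).
Substituting back: w(x,τ) = u(x - 2τ, τ).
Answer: w(x, τ) = exp(-32τ)sin(4x - 8τ)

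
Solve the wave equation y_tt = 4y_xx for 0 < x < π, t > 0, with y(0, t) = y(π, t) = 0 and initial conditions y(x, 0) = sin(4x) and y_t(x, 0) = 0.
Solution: Separating variables: y = Σ [A_n cos(ω_n t) + B_n sin(ω_n t)] sin(nx), ω_n = 2n. From ICs: A_4=1.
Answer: y(x, t) = sin(4x)cos(8t)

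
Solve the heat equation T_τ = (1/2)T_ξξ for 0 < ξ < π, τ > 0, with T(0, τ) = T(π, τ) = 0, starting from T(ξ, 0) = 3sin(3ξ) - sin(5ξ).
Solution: Separating variables: T = Σ c_n exp(-n²τ/2) sin(nξ). From T(ξ,0) = 3sin(3ξ) - sin(5ξ): c_3=3, c_5=-1.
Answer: T(ξ, τ) = 3exp(-9τ/2)sin(3ξ) - exp(-25τ/2)sin(5ξ)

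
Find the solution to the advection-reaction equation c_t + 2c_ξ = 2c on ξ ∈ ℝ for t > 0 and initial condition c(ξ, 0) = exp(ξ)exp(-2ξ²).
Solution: Substitute c = exp(ξ)u, i.e. u = exp(-ξ)c.
By the product rule, c_ξ = exp(ξ)(u_ξ + u), c_t = exp(ξ)u_t.
Substituting into the PDE and dividing by exp(ξ): u_t + 2(u_ξ + u) = 2u.
The lower-order terms cancel, leaving the standard advection equation u_t + 2u_ξ = 0.
Initial data for u: u(ξ,0) = exp(-ξ)c(ξ,0) = exp(-2ξ²).
Solve for u:
  By method of characteristics (waves move right with speed 2):
  Along characteristics ξ - 2t = const, u is constant, so u(ξ,t) = f(ξ - 2t) with f = u(·, 0).
Hence u(ξ,t) = exp(-2(-2t + ξ)²).
Transform back: c(ξ,t) = exp(ξ)u(ξ,t).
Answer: c(ξ, t) = exp(ξ)exp(-2(-2t + ξ)²)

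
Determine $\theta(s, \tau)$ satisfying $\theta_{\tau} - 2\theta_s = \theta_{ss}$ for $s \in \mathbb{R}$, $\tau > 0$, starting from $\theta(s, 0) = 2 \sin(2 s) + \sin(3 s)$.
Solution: Moving frame: $\eta = s + 2\tau$, $\sigma = \tau$, $\theta = u(\eta,\sigma)$, so $\theta_{\tau} = u_{\sigma} + 2u_{\eta}$ and $\theta_{ss} = u_{\eta\eta}$.
Hence $\theta_{\tau} - 2\theta_s = u_{\sigma}$ and the PDE becomes the heat equation $u_{\sigma} = u_{\eta\eta}$ on $\eta \in \mathbb{R}$.
Initial data: $u(\eta,0) = \theta(\eta,0) = 2 \sin(2 \eta) + \sin(3 \eta)$. Each mode $\sin(n\eta)$ decays as $e^{-n^2\sigma}$ on $\mathbb{R}$, so $u(\eta,\sigma) = \sum c_n e^{-n^2\sigma} \sin(n\eta)$ with $c_2=2, c_3=1$: $u(\eta,\sigma) = 2 e^{-4 \sigma} \sin(2 \eta) + e^{-9 \sigma} \sin(3 \eta)$.
Substituting back: $\theta(s,\tau) = u(s + 2\tau, \tau)$.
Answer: $\theta(s, \tau) = 2 e^{-4 \tau} \sin(4 \tau + 2 s) + e^{-9 \tau} \sin(6 \tau + 3 s)$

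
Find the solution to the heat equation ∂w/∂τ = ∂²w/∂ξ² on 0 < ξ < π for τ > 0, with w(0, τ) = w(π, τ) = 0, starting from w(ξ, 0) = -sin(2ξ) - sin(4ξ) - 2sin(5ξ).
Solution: Separating variables: w = Σ c_n exp(-n²τ) sin(nξ). From w(ξ,0) = -sin(2ξ) - sin(4ξ) - 2sin(5ξ): c_2=-1, c_4=-1, c_5=-2.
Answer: w(ξ, τ) = -exp(-4τ)sin(2ξ) - exp(-16τ)sin(4ξ) - 2exp(-25τ)sin(5ξ)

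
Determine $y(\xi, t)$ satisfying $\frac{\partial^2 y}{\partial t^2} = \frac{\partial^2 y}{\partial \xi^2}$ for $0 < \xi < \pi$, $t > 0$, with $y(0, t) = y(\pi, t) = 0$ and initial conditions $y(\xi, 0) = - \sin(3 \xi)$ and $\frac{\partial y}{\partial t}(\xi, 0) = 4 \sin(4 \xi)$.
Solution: Using separation of variables $y = X(\xi)T(t)$:
Eigenfunctions: $\sin(n\xi)$, $n = 1, 2, 3, \ldots$
General solution: $y(\xi, t) = \sum [A_n \cos(n t) + B_n \sin(n t)] \sin(n\xi)$
From $y(\xi,0) = - \sin(3 \xi)$: $A_3=-1$. From $y_t(\xi,0) = 4 \sin(4 \xi)$, using $y_t(\xi,0) = \sum \omega_n B_n \sin(n\xi)$ with $\omega_n = n$: $B_4 = 4/4 = 1$.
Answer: $y(\xi, t) = - \sin(3 \xi) \cos(3 t) + \sin(4 \xi) \sin(4 t)$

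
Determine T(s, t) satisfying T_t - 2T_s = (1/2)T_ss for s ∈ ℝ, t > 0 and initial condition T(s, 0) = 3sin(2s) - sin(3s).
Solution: Change to a moving frame: let η = s + 2t, σ = t and write T(s,t) = u(η,σ).
By the chain rule T_t = u_σ + 2u_η, T_s = u_η, T_ss = u_ηη.
Then T_t - 2T_s = u_σ: the advection term cancels and the PDE becomes the heat equation u_σ = (1/2)u_ηη on η ∈ ℝ.
Initial data: u(η,0) = T(η,0) = 3sin(2η) - sin(3η).
On η ∈ ℝ each mode satisfies (sin(nη))″ = -n² sin(nη), so exp(-n²σ/2) sin(nη) solves the heat equation; by superposition u(η,σ) = Σ c_n exp(-n²σ/2) sin(nη).
Reading off the coefficients: c_2=3, c_3=-1, so u(η,σ) = 3exp(-2σ)sin(2η) - exp(-9σ/2)sin(3η).
Substituting back η = s + 2t, σ = t: T(s,t) = u(s + 2t, t).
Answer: T(s, t) = 3exp(-2t)sin(2s + 4t) - exp(-9t/2)sin(3s + 6t)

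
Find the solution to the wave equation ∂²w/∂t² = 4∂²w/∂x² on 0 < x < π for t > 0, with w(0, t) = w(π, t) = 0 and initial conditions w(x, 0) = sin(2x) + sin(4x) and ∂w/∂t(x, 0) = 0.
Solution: Separating variables: w = Σ [A_n cos(ω_n t) + B_n sin(ω_n t)] sin(nx), ω_n = 2n. From ICs: A_2=1, A_4=1.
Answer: w(x, t) = sin(2x)cos(4t) + sin(4x)cos(8t)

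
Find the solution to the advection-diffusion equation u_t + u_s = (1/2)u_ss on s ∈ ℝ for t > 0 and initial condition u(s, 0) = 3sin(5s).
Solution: Change to a moving frame: let η = s - t, σ = t and write u(s,t) = w(η,σ).
By the chain rule u_t = w_σ - w_η, u_s = w_η, u_ss = w_ηη.
Then u_t + u_s = w_σ: the advection term cancels and the PDE becomes the heat equation w_σ = (1/2)w_ηη on η ∈ ℝ.
Initial data: w(η,0) = u(η,0) = 3sin(5η).
On η ∈ ℝ each mode satisfies (sin(nη))″ = -n² sin(nη), so exp(-n²σ/2) sin(nη) solves the heat equation; by superposition w(η,σ) = Σ c_n exp(-n²σ/2) sin(nη).
Reading off the coefficients: c_5=3, so w(η,σ) = 3exp(-25σ/2)sin(5η).
Substituting back η = s - t, σ = t: u(s,t) = w(s - t, t).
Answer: u(s, t) = 3exp(-25t/2)sin(5s - 5t)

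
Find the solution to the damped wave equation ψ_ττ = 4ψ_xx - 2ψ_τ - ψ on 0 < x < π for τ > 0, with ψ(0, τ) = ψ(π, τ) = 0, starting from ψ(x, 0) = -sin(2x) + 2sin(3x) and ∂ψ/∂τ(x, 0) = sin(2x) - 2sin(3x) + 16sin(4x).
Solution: Substitute ψ = exp(-τ)u, i.e. u = exp(τ)ψ.
By the product rule, ψ_τ = exp(-τ)(u_τ - u), ψ_ττ = exp(-τ)(u_ττ - 2u_τ + u), ψ_xx = exp(-τ)u_xx.
Substituting into the PDE and dividing by exp(-τ): u_ττ - 2u_τ + u = 4u_xx - 2(u_τ - u) - u.
The lower-order terms cancel, leaving the standard wave equation u_ττ = 4u_xx.
Initial data for u: u(x,0) = ψ(x,0) = -sin(2x) + 2sin(3x); u_τ(x,0) = ψ_τ(x,0) + ψ(x,0) = 16sin(4x). The boundary conditions carry over: u(0,τ) = u(π,τ) = 0.
Solve for u:
  Using separation of variables u = X(x)T(τ):
  Eigenfunctions: sin(nx), n = 1, 2, 3, ...
  General solution: u(x, τ) = Σ [A_n cos(2n τ) + B_n sin(2n τ)] sin(nx)
  From u(x,0) = -sin(2x) + 2sin(3x): A_2=-1, A_3=2. From u_τ(x,0) = 16sin(4x), using u_τ(x,0) = Σ ω_n B_n sin(nx) with ω_n = 2n: B_4 = 16/8 = 2.
Hence u(x,τ) = -sin(2x)cos(4τ) + 2sin(3x)cos(6τ) + 2sin(4x)sin(8τ).
Transform back: ψ(x,τ) = exp(-τ)u(x,τ).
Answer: ψ(x, τ) = -exp(-τ)sin(2x)cos(4τ) + 2exp(-τ)sin(3x)cos(6τ) + 2exp(-τ)sin(4x)sin(8τ)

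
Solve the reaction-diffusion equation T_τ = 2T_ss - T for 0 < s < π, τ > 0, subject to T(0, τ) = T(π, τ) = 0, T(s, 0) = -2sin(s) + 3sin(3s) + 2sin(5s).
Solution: Substitute T = exp(-τ)u, i.e. u = exp(τ)T.
By the product rule, T_τ = exp(-τ)(u_τ - u), T_ss = exp(-τ)u_ss.
Substituting into the PDE and dividing by exp(-τ): u_τ - u = 2u_ss - u.
The lower-order terms cancel, leaving the standard heat equation u_τ = 2u_ss.
Initial data for u: u(s,0) = T(s,0) = -2sin(s) + 3sin(3s) + 2sin(5s). The boundary conditions carry over: u(0,τ) = u(π,τ) = 0.
Solve for u:
  Using separation of variables u = X(s)G(τ):
  Eigenfunctions: sin(ns), n = 1, 2, 3, ...
  General solution: u(s, τ) = Σ c_n sin(ns) exp(-2n² τ)
  Matching u(s,0) = -2sin(s) + 3sin(3s) + 2sin(5s) term by term: c_1=-2, c_3=3, c_5=2.
Hence u(s,τ) = -2exp(-2τ)sin(s) + 3exp(-18τ)sin(3s) + 2exp(-50τ)sin(5s).
Transform back: T(s,τ) = exp(-τ)u(s,τ).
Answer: T(s, τ) = -2exp(-3τ)sin(s) + 3exp(-19τ)sin(3s) + 2exp(-51τ)sin(5s)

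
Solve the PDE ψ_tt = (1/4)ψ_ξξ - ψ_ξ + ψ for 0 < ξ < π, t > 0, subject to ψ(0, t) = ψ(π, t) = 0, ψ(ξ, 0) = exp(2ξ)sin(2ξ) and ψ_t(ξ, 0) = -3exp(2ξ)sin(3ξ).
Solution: Substitute ψ = exp(2ξ)u, i.e. u = exp(-2ξ)ψ.
By the product rule, ψ_ξ = exp(2ξ)(u_ξ + 2u), ψ_ξξ = exp(2ξ)(u_ξξ + 4u_ξ + 4u), ψ_tt = exp(2ξ)u_tt.
Substituting into the PDE and dividing by exp(2ξ): u_tt = (1/4)(u_ξξ + 4u_ξ + 4u) - (u_ξ + 2u) + u.
The lower-order terms cancel, leaving the standard wave equation u_tt = (1/4)u_ξξ.
Initial data for u: u(ξ,0) = exp(-2ξ)ψ(ξ,0) = sin(2ξ); u_t(ξ,0) = exp(-2ξ)ψ_t(ξ,0) = -3sin(3ξ). The boundary conditions carry over: u(0,t) = u(π,t) = 0.
Solve for u:
  Using separation of variables u = X(ξ)T(t):
  Eigenfunctions: sin(nξ), n = 1, 2, 3, ...
  General solution: u(ξ, t) = Σ [A_n cos(n t/2) + B_n sin(n t/2)] sin(nξ)
  From u(ξ,0) = sin(2ξ): A_2=1. From u_t(ξ,0) = -3sin(3ξ), using u_t(ξ,0) = Σ ω_n B_n sin(nξ) with ω_n = n/2: B_3 = (-3)/(3/2) = -2.
Hence u(ξ,t) = -2sin(3t/2)sin(3ξ) + sin(2ξ)cos(t).
Transform back: ψ(ξ,t) = exp(2ξ)u(ξ,t).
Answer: ψ(ξ, t) = -2exp(2ξ)sin(3t/2)sin(3ξ) + exp(2ξ)sin(2ξ)cos(t)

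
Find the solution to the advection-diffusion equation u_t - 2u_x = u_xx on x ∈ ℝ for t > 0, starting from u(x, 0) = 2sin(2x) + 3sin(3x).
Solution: Change to a moving frame: let η = x + 2t, σ = t and write u(x,t) = w(η,σ).
By the chain rule u_t = w_σ + 2w_η, u_x = w_η, u_xx = w_ηη.
Then u_t - 2u_x = w_σ: the advection term cancels and the PDE becomes the heat equation w_σ = w_ηη on η ∈ ℝ.
Initial data: w(η,0) = u(η,0) = 2sin(2η) + 3sin(3η).
On η ∈ ℝ each mode satisfies (sin(nη))″ = -n² sin(nη), so exp(-n²σ) sin(nη) solves the heat equation; by superposition w(η,σ) = Σ c_n exp(-n²σ) sin(nη).
Reading off the coefficients: c_2=2, c_3=3, so w(η,σ) = 2exp(-4σ)sin(2η) + 3exp(-9σ)sin(3η).
Substituting back η = x + 2t, σ = t: u(x,t) = w(x + 2t, t).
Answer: u(x, t) = 2exp(-4t)sin(4t + 2x) + 3exp(-9t)sin(6t + 3x)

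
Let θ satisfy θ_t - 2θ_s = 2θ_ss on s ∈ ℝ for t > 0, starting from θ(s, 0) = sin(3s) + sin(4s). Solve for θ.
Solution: Change to a moving frame: let η = s + 2t, σ = t and write θ(s,t) = u(η,σ).
By the chain rule θ_t = u_σ + 2u_η, θ_s = u_η, θ_ss = u_ηη.
Then θ_t - 2θ_s = u_σ: the advection term cancels and the PDE becomes the heat equation u_σ = 2u_ηη on η ∈ ℝ.
Initial data: u(η,0) = θ(η,0) = sin(3η) + sin(4η).
On η ∈ ℝ each mode satisfies (sin(nη))″ = -n² sin(nη), so exp(-2n²σ) sin(nη) solves the heat equation; by superposition u(η,σ) = Σ c_n exp(-2n²σ) sin(nη).
Reading off the coefficients: c_3=1, c_4=1, so u(η,σ) = exp(-18σ)sin(3η) + exp(-32σ)sin(4η).
Substituting back η = s + 2t, σ = t: θ(s,t) = u(s + 2t, t).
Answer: θ(s, t) = exp(-18t)sin(3s + 6t) + exp(-32t)sin(4s + 8t)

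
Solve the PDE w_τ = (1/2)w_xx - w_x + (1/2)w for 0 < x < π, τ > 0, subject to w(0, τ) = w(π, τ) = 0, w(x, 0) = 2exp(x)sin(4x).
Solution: Substitute w = exp(x)u.
Then w_x = exp(x)(u_x + u), w_xx = exp(x)(u_xx + 2u_x + u), w_τ = exp(x)u_τ; substituting and dividing by exp(x), the lower-order terms cancel: u_τ = (1/2)u_xx (standard heat equation).
Data for u: u(x,0) = exp(-x)w(x,0) = 2sin(4x). The boundary conditions carry over: u(0,τ) = u(π,τ) = 0.
Separating variables: u = Σ c_n exp(-n²τ/2) sin(nx). From u(x,0) = 2sin(4x): c_4=2.
So u(x,τ) = 2exp(-8τ)sin(4x), and w(x,τ) = exp(x)u(x,τ).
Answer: w(x, τ) = 2exp(x)exp(-8τ)sin(4x)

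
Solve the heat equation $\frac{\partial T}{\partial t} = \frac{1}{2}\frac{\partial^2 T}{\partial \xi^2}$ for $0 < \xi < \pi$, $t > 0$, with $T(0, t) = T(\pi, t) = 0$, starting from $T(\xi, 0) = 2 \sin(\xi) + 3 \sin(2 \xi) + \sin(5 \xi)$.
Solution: Separating variables: $T = \sum c_n e^{-n^2t/2} \sin(n\xi)$. From $T(\xi,0) = 2 \sin(\xi) + 3 \sin(2 \xi) + \sin(5 \xi)$: $c_1=2, c_2=3, c_5=1$.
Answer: $T(\xi, t) = 3 e^{-2 t} \sin(2 \xi) + 2 e^{-t/2} \sin(\xi) + e^{-25 t/2} \sin(5 \xi)$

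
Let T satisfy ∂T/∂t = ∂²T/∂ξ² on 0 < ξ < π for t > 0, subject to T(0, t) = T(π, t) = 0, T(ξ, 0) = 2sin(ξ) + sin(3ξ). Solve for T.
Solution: Using separation of variables T = X(ξ)G(t):
Eigenfunctions: sin(nξ), n = 1, 2, 3, ...
General solution: T(ξ, t) = Σ c_n sin(nξ) exp(-n² t)
Matching T(ξ,0) = 2sin(ξ) + sin(3ξ) term by term: c_1=2, c_3=1.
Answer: T(ξ, t) = 2exp(-t)sin(ξ) + exp(-9t)sin(3ξ)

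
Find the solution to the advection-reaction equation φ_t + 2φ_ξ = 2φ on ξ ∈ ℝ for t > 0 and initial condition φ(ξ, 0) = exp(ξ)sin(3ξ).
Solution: Substitute φ = exp(ξ)u, i.e. u = exp(-ξ)φ.
By the product rule, φ_ξ = exp(ξ)(u_ξ + u), φ_t = exp(ξ)u_t.
Substituting into the PDE and dividing by exp(ξ): u_t + 2(u_ξ + u) = 2u.
The lower-order terms cancel, leaving the standard advection equation u_t + 2u_ξ = 0.
Initial data for u: u(ξ,0) = exp(-ξ)φ(ξ,0) = sin(3ξ).
Solve for u:
  By method of characteristics (waves move right with speed 2):
  Along characteristics ξ - 2t = const, u is constant, so u(ξ,t) = f(ξ - 2t) with f = u(·, 0).
Hence u(ξ,t) = -sin(6t - 3ξ).
Transform back: φ(ξ,t) = exp(ξ)u(ξ,t).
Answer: φ(ξ, t) = -exp(ξ)sin(6t - 3ξ)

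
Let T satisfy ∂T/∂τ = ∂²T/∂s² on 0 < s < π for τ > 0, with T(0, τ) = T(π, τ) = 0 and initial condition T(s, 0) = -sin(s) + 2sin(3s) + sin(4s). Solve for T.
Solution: Separating variables: T = Σ c_n exp(-n²τ) sin(ns). From T(s,0) = -sin(s) + 2sin(3s) + sin(4s): c_1=-1, c_3=2, c_4=1.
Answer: T(s, τ) = -exp(-τ)sin(s) + 2exp(-9τ)sin(3s) + exp(-16τ)sin(4s)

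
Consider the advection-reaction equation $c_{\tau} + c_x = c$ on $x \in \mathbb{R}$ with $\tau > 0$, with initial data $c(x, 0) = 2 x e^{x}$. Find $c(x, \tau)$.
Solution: Substitute $c = e^{x}u$, i.e. $u = e^{-x}c$.
By the product rule, $c_x = e^{x}(u_x + u)$, $c_{\tau} = e^{x}u_{\tau}$.
Substituting into the PDE and dividing by $e^{x}$: $u_{\tau} + (u_x + u) = u$.
The lower-order terms cancel, leaving the standard advection equation $u_{\tau} + u_x = 0$.
Initial data for $u$: $u(x,0) = e^{-x}c(x,0) = 2 x$.
Solve for $u$:
  By method of characteristics (waves move right with speed 1):
  Along characteristics $x - \tau =$ const, $u$ is constant, so $u(x,\tau) = f(x - \tau)$ with $f = u( \cdot , 0)$.
Hence $u(x,\tau) = 2 x - 2 \tau$.
Transform back: $c(x,\tau) = e^{x}u(x,\tau)$.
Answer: $c(x, \tau) = -2 \tau e^{x} + 2 x e^{x}$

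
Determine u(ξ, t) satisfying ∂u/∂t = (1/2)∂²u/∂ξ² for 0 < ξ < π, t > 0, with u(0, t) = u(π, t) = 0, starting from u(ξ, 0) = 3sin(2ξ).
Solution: Separating variables: u = Σ c_n exp(-n²t/2) sin(nξ). From u(ξ,0) = 3sin(2ξ): c_2=3.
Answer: u(ξ, t) = 3exp(-2t)sin(2ξ)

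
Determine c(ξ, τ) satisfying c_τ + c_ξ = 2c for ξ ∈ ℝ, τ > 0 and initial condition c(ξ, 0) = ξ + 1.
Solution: Substitute c = exp(2τ)u, i.e. u = exp(-2τ)c.
By the product rule, c_τ = exp(2τ)(u_τ + 2u), c_ξ = exp(2τ)u_ξ.
Substituting into the PDE and dividing by exp(2τ): u_τ + 2u + u_ξ = 2u.
The lower-order terms cancel, leaving the standard advection equation u_τ + u_ξ = 0.
Initial data for u: u(ξ,0) = c(ξ,0) = ξ + 1.
Solve for u:
  By method of characteristics (waves move right with speed 1):
  Along characteristics ξ - τ = const, u is constant, so u(ξ,τ) = f(ξ - τ) with f = u(·, 0).
Hence u(ξ,τ) = ξ - τ + 1.
Transform back: c(ξ,τ) = exp(2τ)u(ξ,τ).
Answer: c(ξ, τ) = ξexp(2τ) - τexp(2τ) + exp(2τ)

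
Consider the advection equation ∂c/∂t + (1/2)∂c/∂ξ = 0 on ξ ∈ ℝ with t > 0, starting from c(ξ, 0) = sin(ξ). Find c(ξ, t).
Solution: By characteristics (dξ/dt = 1/2), c(ξ,t) = f(ξ - (1/2)t) with f = c(·, 0).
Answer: c(ξ, t) = -sin(t/2 - ξ)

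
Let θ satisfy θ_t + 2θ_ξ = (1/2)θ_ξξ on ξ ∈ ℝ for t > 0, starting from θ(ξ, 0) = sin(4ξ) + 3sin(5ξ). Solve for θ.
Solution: Moving frame: η = ξ - 2t, σ = t, θ = u(η,σ), so θ_t = u_σ - 2u_η and θ_ξξ = u_ηη.
Hence θ_t + 2θ_ξ = u_σ and the PDE becomes the heat equation u_σ = (1/2)u_ηη on η ∈ ℝ.
Initial data: u(η,0) = θ(η,0) = sin(4η) + 3sin(5η). Each mode sin(nη) decays as exp(-n²σ/2) on ℝ, so u(η,σ) = Σ c_n exp(-n²σ/2) sin(nη) with c_4=1, c_5=3: u(η,σ) = exp(-8σ)sin(4η) + 3exp(-25σ/2)sin(5η).
Substituting back: θ(ξ,t) = u(ξ - 2t, t).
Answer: θ(ξ, t) = -exp(-8t)sin(8t - 4ξ) - 3exp(-25t/2)sin(10t - 5ξ)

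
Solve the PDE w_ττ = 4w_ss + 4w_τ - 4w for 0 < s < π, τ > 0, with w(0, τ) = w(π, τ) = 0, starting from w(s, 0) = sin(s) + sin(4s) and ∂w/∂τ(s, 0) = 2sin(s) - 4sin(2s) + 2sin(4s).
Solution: Substitute w = exp(2τ)u.
Then w_τ = exp(2τ)(u_τ + 2u), w_ττ = exp(2τ)(u_ττ + 4u_τ + 4u), w_ss = exp(2τ)u_ss; substituting and dividing by exp(2τ), the lower-order terms cancel: u_ττ = 4u_ss (standard wave equation).
Data for u: u(s,0) = w(s,0) = sin(s) + sin(4s); u_τ(s,0) = w_τ(s,0) - 2w(s,0) = -4sin(2s). The boundary conditions carry over: u(0,τ) = u(π,τ) = 0.
Separating variables: u = Σ [A_n cos(ω_n τ) + B_n sin(ω_n τ)] sin(ns), ω_n = 2n. From ICs (B_n = velocity coefficient / ω_n): A_1=1, A_4=1, B_2=-1.
So u(s,τ) = sin(s)cos(2τ) - sin(2s)sin(4τ) + sin(4s)cos(8τ), and w(s,τ) = exp(2τ)u(s,τ).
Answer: w(s, τ) = exp(2τ)sin(s)cos(2τ) - exp(2τ)sin(2s)sin(4τ) + exp(2τ)sin(4s)cos(8τ)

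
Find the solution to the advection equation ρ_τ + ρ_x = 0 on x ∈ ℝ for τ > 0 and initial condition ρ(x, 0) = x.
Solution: By method of characteristics (waves move right with speed 1):
Along characteristics x - τ = const, ρ is constant, so ρ(x,τ) = f(x - τ) with f = ρ(·, 0).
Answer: ρ(x, τ) = x - τ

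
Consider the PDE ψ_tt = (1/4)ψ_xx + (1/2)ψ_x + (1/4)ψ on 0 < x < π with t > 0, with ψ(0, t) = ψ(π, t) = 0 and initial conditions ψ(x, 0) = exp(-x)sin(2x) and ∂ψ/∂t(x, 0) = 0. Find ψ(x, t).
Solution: Substitute ψ = exp(-x)u, i.e. u = exp(x)ψ.
By the product rule, ψ_x = exp(-x)(u_x - u), ψ_xx = exp(-x)(u_xx - 2u_x + u), ψ_tt = exp(-x)u_tt.
Substituting into the PDE and dividing by exp(-x): u_tt = (1/4)(u_xx - 2u_x + u) + (1/2)(u_x - u) + (1/4)u.
The lower-order terms cancel, leaving the standard wave equation u_tt = (1/4)u_xx.
Initial data for u: u(x,0) = exp(x)ψ(x,0) = sin(2x); u_t(x,0) = exp(x)ψ_t(x,0) = 0. The boundary conditions carry over: u(0,t) = u(π,t) = 0.
Solve for u:
  Using separation of variables u = X(x)T(t):
  Eigenfunctions: sin(nx), n = 1, 2, 3, ...
  General solution: u(x, t) = Σ [A_n cos(n t/2) + B_n sin(n t/2)] sin(nx)
  From u(x,0) = sin(2x): A_2=1. From u_t(x,0) = 0: all B_n = 0.
Hence u(x,t) = sin(2x)cos(t).
Transform back: ψ(x,t) = exp(-x)u(x,t).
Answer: ψ(x, t) = exp(-x)sin(2x)cos(t)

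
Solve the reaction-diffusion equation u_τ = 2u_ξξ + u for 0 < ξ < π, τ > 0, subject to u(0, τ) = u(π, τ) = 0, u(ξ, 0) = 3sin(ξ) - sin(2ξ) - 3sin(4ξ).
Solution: Substitute u = exp(τ)w, i.e. w = exp(-τ)u.
By the product rule, u_τ = exp(τ)(w_τ + w), u_ξξ = exp(τ)w_ξξ.
Substituting into the PDE and dividing by exp(τ): w_τ + w = 2w_ξξ + w.
The lower-order terms cancel, leaving the standard heat equation w_τ = 2w_ξξ.
Initial data for w: w(ξ,0) = u(ξ,0) = 3sin(ξ) - sin(2ξ) - 3sin(4ξ). The boundary conditions carry over: w(0,τ) = w(π,τ) = 0.
Solve for w:
  Using separation of variables w = X(ξ)T(τ):
  Eigenfunctions: sin(nξ), n = 1, 2, 3, ...
  General solution: w(ξ, τ) = Σ c_n sin(nξ) exp(-2n² τ)
  Matching w(ξ,0) = 3sin(ξ) - sin(2ξ) - 3sin(4ξ) term by term: c_1=3, c_2=-1, c_4=-3.
Hence w(ξ,τ) = 3exp(-2τ)sin(ξ) - exp(-8τ)sin(2ξ) - 3exp(-32τ)sin(4ξ).
Transform back: u(ξ,τ) = exp(τ)w(ξ,τ).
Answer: u(ξ, τ) = 3exp(-τ)sin(ξ) - exp(-7τ)sin(2ξ) - 3exp(-31τ)sin(4ξ)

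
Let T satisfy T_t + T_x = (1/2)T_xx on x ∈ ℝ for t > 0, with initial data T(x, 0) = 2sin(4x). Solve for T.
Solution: Change to a moving frame: let η = x - t, σ = t and write T(x,t) = u(η,σ).
By the chain rule T_t = u_σ - u_η, T_x = u_η, T_xx = u_ηη.
Then T_t + T_x = u_σ: the advection term cancels and the PDE becomes the heat equation u_σ = (1/2)u_ηη on η ∈ ℝ.
Initial data: u(η,0) = T(η,0) = 2sin(4η).
On η ∈ ℝ each mode satisfies (sin(nη))″ = -n² sin(nη), so exp(-n²σ/2) sin(nη) solves the heat equation; by superposition u(η,σ) = Σ c_n exp(-n²σ/2) sin(nη).
Reading off the coefficients: c_4=2, so u(η,σ) = 2exp(-8σ)sin(4η).
Substituting back η = x - t, σ = t: T(x,t) = u(x - t, t).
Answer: T(x, t) = -2exp(-8t)sin(4t - 4x)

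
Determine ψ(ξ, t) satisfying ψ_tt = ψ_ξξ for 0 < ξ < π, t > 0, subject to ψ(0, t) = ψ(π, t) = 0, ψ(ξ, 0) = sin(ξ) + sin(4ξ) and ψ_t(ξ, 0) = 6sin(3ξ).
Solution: Using separation of variables ψ = X(ξ)T(t):
Eigenfunctions: sin(nξ), n = 1, 2, 3, ...
General solution: ψ(ξ, t) = Σ [A_n cos(n t) + B_n sin(n t)] sin(nξ)
From ψ(ξ,0) = sin(ξ) + sin(4ξ): A_1=1, A_4=1. From ψ_t(ξ,0) = 6sin(3ξ), using ψ_t(ξ,0) = Σ ω_n B_n sin(nξ) with ω_n = n: B_3 = 6/3 = 2.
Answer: ψ(ξ, t) = 2sin(3t)sin(3ξ) + sin(ξ)cos(t) + sin(4ξ)cos(4t)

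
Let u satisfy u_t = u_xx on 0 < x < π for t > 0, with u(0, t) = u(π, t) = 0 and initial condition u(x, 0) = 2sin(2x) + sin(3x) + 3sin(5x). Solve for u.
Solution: Using separation of variables u = X(x)T(t):
Eigenfunctions: sin(nx), n = 1, 2, 3, ...
General solution: u(x, t) = Σ c_n sin(nx) exp(-n² t)
Matching u(x,0) = 2sin(2x) + sin(3x) + 3sin(5x) term by term: c_2=2, c_3=1, c_5=3.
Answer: u(x, t) = 2exp(-4t)sin(2x) + exp(-9t)sin(3x) + 3exp(-25t)sin(5x)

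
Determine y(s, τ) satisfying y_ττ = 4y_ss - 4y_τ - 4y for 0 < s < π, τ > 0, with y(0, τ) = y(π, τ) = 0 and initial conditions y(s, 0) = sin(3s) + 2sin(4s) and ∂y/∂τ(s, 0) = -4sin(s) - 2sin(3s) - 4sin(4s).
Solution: Substitute y = exp(-2τ)u, i.e. u = exp(2τ)y.
By the product rule, y_τ = exp(-2τ)(u_τ - 2u), y_ττ = exp(-2τ)(u_ττ - 4u_τ + 4u), y_ss = exp(-2τ)u_ss.
Substituting into the PDE and dividing by exp(-2τ): u_ττ - 4u_τ + 4u = 4u_ss - 4(u_τ - 2u) - 4u.
The lower-order terms cancel, leaving the standard wave equation u_ττ = 4u_ss.
Initial data for u: u(s,0) = y(s,0) = sin(3s) + 2sin(4s); u_τ(s,0) = y_τ(s,0) + 2y(s,0) = -4sin(s). The boundary conditions carry over: u(0,τ) = u(π,τ) = 0.
Solve for u:
  Using separation of variables u = X(s)T(τ):
  Eigenfunctions: sin(ns), n = 1, 2, 3, ...
  General solution: u(s, τ) = Σ [A_n cos(2n τ) + B_n sin(2n τ)] sin(ns)
  From u(s,0) = sin(3s) + 2sin(4s): A_3=1, A_4=2. From u_τ(s,0) = -4sin(s), using u_τ(s,0) = Σ ω_n B_n sin(ns) with ω_n = 2n: B_1 = (-4)/2 = -2.
Hence u(s,τ) = -2sin(s)sin(2τ) + sin(3s)cos(6τ) + 2sin(4s)cos(8τ).
Transform back: y(s,τ) = exp(-2τ)u(s,τ).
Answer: y(s, τ) = -2exp(-2τ)sin(s)sin(2τ) + exp(-2τ)sin(3s)cos(6τ) + 2exp(-2τ)sin(4s)cos(8τ)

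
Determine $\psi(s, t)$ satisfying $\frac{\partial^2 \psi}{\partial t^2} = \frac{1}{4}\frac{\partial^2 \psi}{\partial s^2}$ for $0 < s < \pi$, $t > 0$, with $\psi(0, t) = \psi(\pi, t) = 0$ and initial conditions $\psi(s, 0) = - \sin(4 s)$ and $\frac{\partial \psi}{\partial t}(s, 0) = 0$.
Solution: Separating variables: $\psi = \sum [A_n \cos(\omega_n t) + B_n \sin(\omega_n t)] \sin(ns)$, $\omega_n = n/2$. From ICs: $A_4=-1$.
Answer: $\psi(s, t) = - \sin(4 s) \cos(2 t)$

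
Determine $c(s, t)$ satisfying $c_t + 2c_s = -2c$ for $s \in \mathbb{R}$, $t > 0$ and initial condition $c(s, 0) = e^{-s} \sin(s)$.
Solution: Substitute $c = e^{-s}u$, i.e. $u = e^{s}c$.
By the product rule, $c_s = e^{-s}(u_s - u)$, $c_t = e^{-s}u_t$.
Substituting into the PDE and dividing by $e^{-s}$: $u_t + 2(u_s - u) = -2u$.
The lower-order terms cancel, leaving the standard advection equation $u_t + 2u_s = 0$.
Initial data for $u$: $u(s,0) = e^{s}c(s,0) = \sin(s)$.
Solve for $u$:
  By method of characteristics (waves move right with speed 2):
  Along characteristics $s - 2t =$ const, $u$ is constant, so $u(s,t) = f(s - 2t)$ with $f = u( \cdot , 0)$.
Hence $u(s,t) = \sin(s - 2 t)$.
Transform back: $c(s,t) = e^{-s}u(s,t)$.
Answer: $c(s, t) = e^{-s} \sin(s - 2 t)$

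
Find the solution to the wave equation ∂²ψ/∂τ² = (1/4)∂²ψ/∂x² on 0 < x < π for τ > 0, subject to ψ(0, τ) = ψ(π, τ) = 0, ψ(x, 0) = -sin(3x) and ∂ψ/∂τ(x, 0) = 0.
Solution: Separating variables: ψ = Σ [A_n cos(ω_n τ) + B_n sin(ω_n τ)] sin(nx), ω_n = n/2. From ICs: A_3=-1.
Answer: ψ(x, τ) = -sin(3x)cos(3τ/2)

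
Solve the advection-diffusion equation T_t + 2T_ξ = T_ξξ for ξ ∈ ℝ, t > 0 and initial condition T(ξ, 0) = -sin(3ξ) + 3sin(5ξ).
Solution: Moving frame: η = ξ - 2t, σ = t, T = u(η,σ), so T_t = u_σ - 2u_η and T_ξξ = u_ηη.
Hence T_t + 2T_ξ = u_σ and the PDE becomes the heat equation u_σ = u_ηη on η ∈ ℝ.
Initial data: u(η,0) = T(η,0) = -sin(3η) + 3sin(5η). Each mode sin(nη) decays as exp(-n²σ) on ℝ, so u(η,σ) = Σ c_n exp(-n²σ) sin(nη) with c_3=-1, c_5=3: u(η,σ) = -exp(-9σ)sin(3η) + 3exp(-25σ)sin(5η).
Substituting back: T(ξ,t) = u(ξ - 2t, t).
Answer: T(ξ, t) = exp(-9t)sin(6t - 3ξ) - 3exp(-25t)sin(10t - 5ξ)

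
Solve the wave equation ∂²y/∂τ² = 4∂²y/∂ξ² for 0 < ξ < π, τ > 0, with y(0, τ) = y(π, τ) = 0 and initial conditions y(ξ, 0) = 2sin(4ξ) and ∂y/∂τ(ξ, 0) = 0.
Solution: Using separation of variables y = X(ξ)T(τ):
Eigenfunctions: sin(nξ), n = 1, 2, 3, ...
General solution: y(ξ, τ) = Σ [A_n cos(2n τ) + B_n sin(2n τ)] sin(nξ)
From y(ξ,0) = 2sin(4ξ): A_4=2. From y_τ(ξ,0) = 0: all B_n = 0.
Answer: y(ξ, τ) = 2sin(4ξ)cos(8τ)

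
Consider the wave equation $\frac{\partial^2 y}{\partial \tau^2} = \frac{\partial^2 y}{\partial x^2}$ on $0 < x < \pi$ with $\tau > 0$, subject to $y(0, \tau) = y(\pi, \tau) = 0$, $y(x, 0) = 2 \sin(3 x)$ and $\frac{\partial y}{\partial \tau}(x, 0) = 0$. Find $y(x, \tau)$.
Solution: Using separation of variables $y = X(x)T(\tau)$:
Eigenfunctions: $\sin(nx)$, $n = 1, 2, 3, \ldots$
General solution: $y(x, \tau) = \sum [A_n \cos(n \tau) + B_n \sin(n \tau)] \sin(nx)$
From $y(x,0) = 2 \sin(3 x)$: $A_3=2$. From $y_{\tau}(x,0) = 0$: all $B_n = 0$.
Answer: $y(x, \tau) = 2 \sin(3 x) \cos(3 \tau)$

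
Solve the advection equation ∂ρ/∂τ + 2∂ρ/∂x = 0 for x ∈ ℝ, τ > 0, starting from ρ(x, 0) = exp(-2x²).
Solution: By characteristics (dx/dτ = 2), ρ(x,τ) = f(x - 2τ) with f = ρ(·, 0).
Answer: ρ(x, τ) = exp(-2(x - 2τ)²)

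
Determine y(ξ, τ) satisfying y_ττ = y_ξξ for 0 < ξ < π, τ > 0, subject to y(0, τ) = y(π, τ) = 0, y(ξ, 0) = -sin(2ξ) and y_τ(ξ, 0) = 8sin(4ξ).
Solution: Using separation of variables y = X(ξ)T(τ):
Eigenfunctions: sin(nξ), n = 1, 2, 3, ...
General solution: y(ξ, τ) = Σ [A_n cos(n τ) + B_n sin(n τ)] sin(nξ)
From y(ξ,0) = -sin(2ξ): A_2=-1. From y_τ(ξ,0) = 8sin(4ξ), using y_τ(ξ,0) = Σ ω_n B_n sin(nξ) with ω_n = n: B_4 = 8/4 = 2.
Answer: y(ξ, τ) = -sin(2ξ)cos(2τ) + 2sin(4ξ)sin(4τ)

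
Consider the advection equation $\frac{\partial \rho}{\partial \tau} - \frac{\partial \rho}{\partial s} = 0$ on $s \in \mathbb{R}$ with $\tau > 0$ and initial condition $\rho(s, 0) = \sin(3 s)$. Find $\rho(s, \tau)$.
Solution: By method of characteristics (waves move left with speed 1):
Along characteristics $s + \tau =$ const, $\rho$ is constant, so $\rho(s,\tau) = f(s + \tau)$ with $f = \rho( \cdot , 0)$.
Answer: $\rho(s, \tau) = \sin(3 \tau + 3 s)$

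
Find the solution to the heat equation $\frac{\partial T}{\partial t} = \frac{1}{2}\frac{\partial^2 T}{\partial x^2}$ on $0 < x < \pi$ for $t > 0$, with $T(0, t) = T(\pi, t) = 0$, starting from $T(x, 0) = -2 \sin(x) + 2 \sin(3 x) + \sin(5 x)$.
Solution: Separating variables: $T = \sum c_n e^{-n^2t/2} \sin(nx)$. From $T(x,0) = -2 \sin(x) + 2 \sin(3 x) + \sin(5 x)$: $c_1=-2, c_3=2, c_5=1$.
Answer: $T(x, t) = -2 e^{-t/2} \sin(x) + 2 e^{-9 t/2} \sin(3 x) + e^{-25 t/2} \sin(5 x)$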